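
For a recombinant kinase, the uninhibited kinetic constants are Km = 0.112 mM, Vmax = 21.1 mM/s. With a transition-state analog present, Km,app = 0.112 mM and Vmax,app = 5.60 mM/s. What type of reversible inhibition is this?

Vmax decreases (21.1 → 5.60 mM/s) while Km is unchanged — pure noncompetitive inhibition.

noncompetitive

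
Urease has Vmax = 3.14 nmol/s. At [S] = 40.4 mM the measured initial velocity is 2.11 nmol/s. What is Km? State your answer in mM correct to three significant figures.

v/Vmax = 2.11/3.14 = 0.6720 = [S]/(Km+[S]).
So Km + [S] = [S]/0.6720 = 60.12 mM, giving Km = 60.12 − 40.4 = 19.7 mM.

19.7 mM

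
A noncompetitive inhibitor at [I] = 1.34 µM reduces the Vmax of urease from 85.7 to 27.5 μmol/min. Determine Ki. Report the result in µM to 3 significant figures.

Noncompetitive: Vmax,app = Vmax/α with α = 1 + [I]/Ki.
α = Vmax/Vmax,app = 85.7/27.5 = 3.116.
Ki = [I]/(α − 1) = 1.34/2.116 = 0.633 µM.

0.633 µM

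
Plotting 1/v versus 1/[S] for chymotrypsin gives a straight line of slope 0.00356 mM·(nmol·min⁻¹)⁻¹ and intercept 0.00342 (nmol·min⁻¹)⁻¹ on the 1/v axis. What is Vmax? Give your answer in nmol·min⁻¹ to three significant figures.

292 nmol·min⁻¹

The y-intercept of a Lineweaver–Burk plot equals 1/Vmax, so Vmax = 1/0.00342 = 292 nmol·min⁻¹.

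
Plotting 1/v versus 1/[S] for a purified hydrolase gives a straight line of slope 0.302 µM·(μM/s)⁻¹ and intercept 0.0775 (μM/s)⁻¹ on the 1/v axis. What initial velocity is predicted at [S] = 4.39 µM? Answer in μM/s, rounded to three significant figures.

The y-intercept is 1/Vmax, so Vmax = 1/0.0775 = 12.9 μM/s.
The slope is Km/Vmax, so Km = 0.302 × 12.9 = 3.90 µM.
Then v = 12.9 × 4.39/(3.90 + 4.39) = 6.84 μM/s.

6.84 μM/s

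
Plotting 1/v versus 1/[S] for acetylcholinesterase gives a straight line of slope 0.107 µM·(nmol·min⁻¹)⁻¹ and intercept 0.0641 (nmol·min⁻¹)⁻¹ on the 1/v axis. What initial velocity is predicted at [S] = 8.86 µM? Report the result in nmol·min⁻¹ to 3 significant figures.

13.1 nmol·min⁻¹

The y-intercept is 1/Vmax, so Vmax = 1/0.0641 = 15.6 nmol·min⁻¹.
The slope is Km/Vmax, so Km = 0.107 × 15.6 = 1.67 µM.
Then v = 15.6 × 8.86/(1.67 + 8.86) = 13.1 nmol·min⁻¹.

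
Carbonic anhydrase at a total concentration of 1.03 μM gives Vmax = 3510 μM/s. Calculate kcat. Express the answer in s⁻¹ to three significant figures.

3410 s⁻¹

kcat = Vmax/[E]total = 3510 μM/s / 1.03 μM = 3410 s⁻¹.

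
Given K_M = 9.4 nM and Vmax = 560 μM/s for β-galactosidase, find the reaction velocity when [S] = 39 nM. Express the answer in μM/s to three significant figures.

451 μM/s

[S]/(Km+[S]) = 39/48.40 = 0.8058, the fractional saturation.
v = 0.8058 × Vmax = 0.8058 × 560 = 451 μM/s.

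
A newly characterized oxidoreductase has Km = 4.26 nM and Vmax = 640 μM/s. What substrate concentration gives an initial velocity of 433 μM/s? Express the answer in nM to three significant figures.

8.91 nM

The required fractional saturation is v/Vmax = 433/640 = 0.6766.
Then [S]/(Km+[S]) = 0.6766 ⇒ [S] = 4.26 × 0.6766/(1 − 0.6766) = 8.91 nM.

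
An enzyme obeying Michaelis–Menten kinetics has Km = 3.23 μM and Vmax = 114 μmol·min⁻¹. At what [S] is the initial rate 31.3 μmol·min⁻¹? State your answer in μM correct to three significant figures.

1.22 μM

The required fractional saturation is v/Vmax = 31.3/114 = 0.2746.
Then [S]/(Km+[S]) = 0.2746 ⇒ [S] = 3.23 × 0.2746/(1 − 0.2746) = 1.22 μM.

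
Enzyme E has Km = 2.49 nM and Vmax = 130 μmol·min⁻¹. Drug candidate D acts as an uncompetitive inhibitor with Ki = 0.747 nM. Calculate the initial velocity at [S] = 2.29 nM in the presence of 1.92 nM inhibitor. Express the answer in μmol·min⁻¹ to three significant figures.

With α = 1 + [I]/Ki = 1 + 1.92/0.747 = 3.570, the uncompetitive rate law is v = (Vmax/α)·[S] / (Km/α + [S]).
v = (130/3.570)×2.29 / (2.49/3.570 + 2.29) = 83.38/2.987 = 27.9 μmol·min⁻¹.

27.9 μmol·min⁻¹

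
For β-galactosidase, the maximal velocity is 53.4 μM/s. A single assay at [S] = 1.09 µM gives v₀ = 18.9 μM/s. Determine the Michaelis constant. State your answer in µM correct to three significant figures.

v/Vmax = 18.9/53.4 = 0.3539 = [S]/(Km+[S]).
So Km + [S] = [S]/0.3539 = 3.080 µM, giving Km = 3.080 − 1.09 = 1.99 µM.

1.99 µM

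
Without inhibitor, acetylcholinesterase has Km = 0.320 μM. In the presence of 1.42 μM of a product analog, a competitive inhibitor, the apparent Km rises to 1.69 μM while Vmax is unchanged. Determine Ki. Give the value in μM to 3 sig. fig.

0.332 μM

Competitive: Km,app = α·Km with α = 1 + [I]/Ki.
α = Km,app/Km = 1.69/0.320 = 5.281.
Ki = [I]/(α − 1) = 1.42/4.281 = 0.332 μM.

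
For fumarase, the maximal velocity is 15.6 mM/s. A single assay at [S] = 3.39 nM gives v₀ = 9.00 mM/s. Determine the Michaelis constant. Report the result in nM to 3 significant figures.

v/Vmax = 9.00/15.6 = 0.5769 = [S]/(Km+[S]).
So Km + [S] = [S]/0.5769 = 5.876 nM, giving Km = 5.876 − 3.39 = 2.49 nM.

2.49 nM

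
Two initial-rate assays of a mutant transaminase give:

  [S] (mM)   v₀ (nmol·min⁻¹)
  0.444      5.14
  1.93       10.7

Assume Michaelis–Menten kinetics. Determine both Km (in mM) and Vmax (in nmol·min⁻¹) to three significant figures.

From v = Vmax[S]/(Km+[S]), each point gives Vmax = v(Km+[S])/[S].
Equating: 5.14(Km+0.444)/0.444 = 10.7(Km+1.93)/1.93.
11.58·Km + 5.14 = 5.544·Km + 10.7, so (11.58 − 5.544)·Km = 10.7 − 5.14.
Km = 5.560/6.033 = 0.922 mM; then Vmax = 5.14(0.922+0.444)/0.444 = 15.8 nmol·min⁻¹.

Km = 0.922 mM; Vmax = 15.8 nmol·min⁻¹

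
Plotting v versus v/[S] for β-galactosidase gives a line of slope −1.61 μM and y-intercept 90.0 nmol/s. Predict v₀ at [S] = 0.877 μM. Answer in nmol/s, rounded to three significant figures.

31.7 nmol/s

In the Eadie–Hofstee form v = Vmax − Km·(v/[S]), the slope is −Km and the intercept is Vmax, so Km = 1.61 μM and Vmax = 90.0 nmol/s.
v = 90.0 × 0.877/(1.61 + 0.877) = 31.7 nmol/s.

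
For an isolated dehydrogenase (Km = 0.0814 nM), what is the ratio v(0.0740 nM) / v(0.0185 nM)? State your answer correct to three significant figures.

2.57

The fractional saturations are [S]/(Km+[S]) = 0.0185/0.09990 = 0.1852 and 0.0740/0.1554 = 0.4762.
v₂/v₁ is just their ratio: 0.4762/0.1852 = 2.57.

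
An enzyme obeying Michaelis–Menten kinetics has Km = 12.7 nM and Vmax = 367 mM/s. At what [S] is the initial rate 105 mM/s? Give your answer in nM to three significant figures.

Rearranging v = Vmax[S]/(Km+[S]) gives [S] = Km·v/(Vmax − v).
[S] = 12.7 × 105 / (367 − 105) = 1334/262.0 = 5.09 nM.

5.09 nM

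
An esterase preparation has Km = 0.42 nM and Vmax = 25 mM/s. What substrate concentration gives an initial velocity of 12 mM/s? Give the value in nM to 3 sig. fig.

0.388 nM

The required fractional saturation is v/Vmax = 12/25 = 0.4800.
Then [S]/(Km+[S]) = 0.4800 ⇒ [S] = 0.42 × 0.4800/(1 − 0.4800) = 0.388 nM.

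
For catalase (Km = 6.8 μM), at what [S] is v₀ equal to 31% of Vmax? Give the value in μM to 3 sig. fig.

v/Vmax = [S]/(Km+[S]) = 0.31, so [S] = Km·0.31/(1 − 0.31) = 6.8 × 0.4493.
[S] = 3.06 μM.

3.06 μM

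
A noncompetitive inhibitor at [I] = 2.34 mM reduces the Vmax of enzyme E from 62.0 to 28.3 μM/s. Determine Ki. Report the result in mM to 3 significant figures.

Noncompetitive: Vmax,app = Vmax/α with α = 1 + [I]/Ki.
α = Vmax/Vmax,app = 62.0/28.3 = 2.191.
Since α = 1 + [I]/Ki, [I]/Ki = 2.191 − 1 = 1.191 and Ki = 2.34/1.191 = 1.97 mM.

1.97 mM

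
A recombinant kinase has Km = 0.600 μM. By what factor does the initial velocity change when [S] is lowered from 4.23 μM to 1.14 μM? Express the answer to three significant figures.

0.748

Since Vmax cancels, v₂/v₁ = [S]₂(Km+[S]₁) / [S]₁(Km+[S]₂).
= 1.14×(0.600+4.23) / (4.23×(0.600+1.14)) = 5.506/7.360 = 0.748.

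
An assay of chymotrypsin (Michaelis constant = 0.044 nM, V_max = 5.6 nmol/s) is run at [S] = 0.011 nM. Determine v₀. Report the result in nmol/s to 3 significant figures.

1.12 nmol/s

[S]/(Km+[S]) = 0.011/0.05500 = 0.2000, the fractional saturation.
v = 0.2000 × Vmax = 0.2000 × 5.6 = 1.12 nmol/s.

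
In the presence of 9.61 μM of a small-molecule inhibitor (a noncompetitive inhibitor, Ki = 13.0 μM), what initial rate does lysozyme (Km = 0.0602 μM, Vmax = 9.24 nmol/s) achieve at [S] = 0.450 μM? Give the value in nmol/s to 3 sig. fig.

4.69 nmol/s

α = 1 + [I]/Ki = 1 + 9.61/13.0 = 1.739.
For a noncompetitive inhibitor, Vmax is reduced to Vmax/α while Km is unchanged: Km,app = 0.0602 μM, Vmax,app = 5.31 nmol/s.
v = Vmax,app·[S]/(Km,app + [S]) = 5.31 × 0.450/(0.0602 + 0.450) = 4.69 nmol/s.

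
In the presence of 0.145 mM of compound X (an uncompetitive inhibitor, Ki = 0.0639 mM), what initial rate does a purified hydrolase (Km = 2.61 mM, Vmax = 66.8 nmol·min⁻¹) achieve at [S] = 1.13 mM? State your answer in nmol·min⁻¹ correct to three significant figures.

With α = 1 + [I]/Ki = 1 + 0.145/0.0639 = 3.269, the uncompetitive rate law is v = (Vmax/α)·[S] / (Km/α + [S]).
v = (66.8/3.269)×1.13 / (2.61/3.269 + 1.13) = 23.09/1.928 = 12.0 nmol·min⁻¹.

12.0 nmol·min⁻¹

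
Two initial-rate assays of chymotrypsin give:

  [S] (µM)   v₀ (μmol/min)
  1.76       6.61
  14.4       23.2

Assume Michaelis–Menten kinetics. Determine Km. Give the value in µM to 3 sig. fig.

7.74 µM

In reciprocal form, 1/v = (Km/Vmax)·(1/[S]) + 1/Vmax. The two points give (1/[S], 1/v) = (0.5682, 0.1513) and (0.06944, 0.04310).
Slope = (0.1513 − 0.04310)/(0.5682 − 0.06944) = 0.2169; intercept = 0.1513 − 0.2169×0.5682 = 0.02804.
Vmax = 1/intercept = 35.7 μmol/min; Km = slope × Vmax = 0.2169 × 35.7 = 7.74 µM.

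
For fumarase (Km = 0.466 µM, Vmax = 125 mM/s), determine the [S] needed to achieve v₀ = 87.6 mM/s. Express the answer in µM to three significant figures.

Rearranging v = Vmax[S]/(Km+[S]) gives [S] = Km·v/(Vmax − v).
[S] = 0.466 × 87.6 / (125 − 87.6) = 40.82/37.40 = 1.09 µM.

1.09 µM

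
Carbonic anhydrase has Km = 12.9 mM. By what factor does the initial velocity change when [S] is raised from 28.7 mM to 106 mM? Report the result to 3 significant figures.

1.29

The fractional saturations are [S]/(Km+[S]) = 28.7/41.60 = 0.6899 and 106/118.9 = 0.8915.
v₂/v₁ is just their ratio: 0.8915/0.6899 = 1.29.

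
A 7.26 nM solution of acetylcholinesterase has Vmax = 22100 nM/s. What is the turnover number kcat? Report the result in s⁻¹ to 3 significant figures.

kcat = Vmax/[E]total = 22100 nM/s / 7.26 nM = 3040 s⁻¹.

3040 s⁻¹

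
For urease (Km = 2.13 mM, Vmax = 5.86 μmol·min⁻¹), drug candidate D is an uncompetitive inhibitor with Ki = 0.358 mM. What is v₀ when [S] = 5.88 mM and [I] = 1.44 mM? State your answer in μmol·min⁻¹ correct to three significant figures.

α = 1 + [I]/Ki = 1 + 1.44/0.358 = 5.022.
For an uncompetitive inhibitor, both parameters are divided by α, giving Vmax/α and Km/α: Km,app = 0.424 mM, Vmax,app = 1.17 μmol·min⁻¹.
v = Vmax,app·[S]/(Km,app + [S]) = 1.17 × 5.88/(0.424 + 5.88) = 1.09 μmol·min⁻¹.

1.09 μmol·min⁻¹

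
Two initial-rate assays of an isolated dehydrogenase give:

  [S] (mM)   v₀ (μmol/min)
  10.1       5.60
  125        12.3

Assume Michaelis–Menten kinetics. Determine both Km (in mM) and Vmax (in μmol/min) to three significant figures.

Km = 14.7 mM; Vmax = 13.7 μmol/min

In reciprocal form, 1/v = (Km/Vmax)·(1/[S]) + 1/Vmax. The two points give (1/[S], 1/v) = (0.09901, 0.1786) and (0.008000, 0.08130).
Slope = (0.1786 − 0.08130)/(0.09901 − 0.008000) = 1.069; intercept = 0.1786 − 1.069×0.09901 = 0.07275.
Vmax = 1/intercept = 13.7 μmol/min; Km = slope × Vmax = 1.069 × 13.7 = 14.7 mM.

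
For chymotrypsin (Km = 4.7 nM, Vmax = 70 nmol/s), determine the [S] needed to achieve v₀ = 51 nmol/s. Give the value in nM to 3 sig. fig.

Rearranging v = Vmax[S]/(Km+[S]) gives [S] = Km·v/(Vmax − v).
[S] = 4.7 × 51 / (70 − 51) = 239.7/19.00 = 12.6 nM.

12.6 nM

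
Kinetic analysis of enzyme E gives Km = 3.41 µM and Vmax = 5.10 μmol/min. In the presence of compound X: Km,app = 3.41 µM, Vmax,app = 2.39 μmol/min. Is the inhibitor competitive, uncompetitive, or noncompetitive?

noncompetitive

Vmax decreases (5.10 → 2.39 μmol/min) while Km is unchanged — pure noncompetitive inhibition.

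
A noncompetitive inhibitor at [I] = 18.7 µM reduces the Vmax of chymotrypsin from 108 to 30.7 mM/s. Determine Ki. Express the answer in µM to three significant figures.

Noncompetitive: Vmax,app = Vmax/α with α = 1 + [I]/Ki.
α = Vmax/Vmax,app = 108/30.7 = 3.518.
Since α = 1 + [I]/Ki, [I]/Ki = 3.518 − 1 = 2.518 and Ki = 18.7/2.518 = 7.43 µM.

7.43 µM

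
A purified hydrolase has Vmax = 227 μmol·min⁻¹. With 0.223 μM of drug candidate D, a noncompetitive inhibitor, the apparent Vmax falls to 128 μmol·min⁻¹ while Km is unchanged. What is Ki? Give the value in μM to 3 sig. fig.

0.288 μM

Noncompetitive: Vmax,app = Vmax/α with α = 1 + [I]/Ki.
α = Vmax/Vmax,app = 227/128 = 1.773.
Since α = 1 + [I]/Ki, [I]/Ki = 1.773 − 1 = 0.7734 and Ki = 0.223/0.7734 = 0.288 μM.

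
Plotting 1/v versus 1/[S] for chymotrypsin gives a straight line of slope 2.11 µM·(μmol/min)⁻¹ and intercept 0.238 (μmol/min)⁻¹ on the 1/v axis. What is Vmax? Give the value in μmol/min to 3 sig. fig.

The y-intercept of a Lineweaver–Burk plot equals 1/Vmax, so Vmax = 1/0.238 = 4.20 μmol/min.

4.20 μmol/min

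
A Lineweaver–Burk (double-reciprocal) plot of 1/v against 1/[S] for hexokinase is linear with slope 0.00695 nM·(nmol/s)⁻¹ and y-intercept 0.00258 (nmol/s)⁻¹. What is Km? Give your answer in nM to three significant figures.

y-intercept = 1/Vmax ⇒ Vmax = 388 nmol/s; slope = Km/Vmax ⇒ Km = slope × Vmax.
Km = 0.00695 × 388 = 2.69 nM.

2.69 nM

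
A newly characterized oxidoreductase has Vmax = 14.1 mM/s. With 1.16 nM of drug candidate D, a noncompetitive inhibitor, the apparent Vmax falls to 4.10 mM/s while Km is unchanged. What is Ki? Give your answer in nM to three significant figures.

Noncompetitive: Vmax,app = Vmax/α with α = 1 + [I]/Ki.
α = Vmax/Vmax,app = 14.1/4.10 = 3.439.
Since α = 1 + [I]/Ki, [I]/Ki = 3.439 − 1 = 2.439 and Ki = 1.16/2.439 = 0.476 nM.

0.476 nM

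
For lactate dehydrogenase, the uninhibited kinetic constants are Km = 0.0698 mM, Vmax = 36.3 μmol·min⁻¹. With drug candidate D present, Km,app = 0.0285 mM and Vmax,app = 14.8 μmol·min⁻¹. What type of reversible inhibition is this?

Both Km and Vmax decrease by the same factor (~2.45-fold) — characteristic of uncompetitive inhibition.

uncompetitive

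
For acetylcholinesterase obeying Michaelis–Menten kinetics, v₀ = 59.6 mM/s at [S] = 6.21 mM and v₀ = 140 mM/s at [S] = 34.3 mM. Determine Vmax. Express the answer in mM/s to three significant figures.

From v = Vmax[S]/(Km+[S]), each point gives Vmax = v(Km+[S])/[S].
Equating: 59.6(Km+6.21)/6.21 = 140(Km+34.3)/34.3.
9.597·Km + 59.6 = 4.082·Km + 140, so (9.597 − 4.082)·Km = 140 − 59.6.
Km = 80.40/5.516 = 14.6 mM; then Vmax = 59.6(14.6+6.21)/6.21 = 199 mM/s.

199 mM/s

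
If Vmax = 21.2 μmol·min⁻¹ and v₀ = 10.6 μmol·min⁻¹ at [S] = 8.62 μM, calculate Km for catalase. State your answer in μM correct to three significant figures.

From v = Vmax[S]/(Km+[S]), Km = [S](Vmax − v)/v.
Km = 8.62 × (21.2 − 10.6) / 10.6 = 91.37/10.6 = 8.62 μM.

8.62 μM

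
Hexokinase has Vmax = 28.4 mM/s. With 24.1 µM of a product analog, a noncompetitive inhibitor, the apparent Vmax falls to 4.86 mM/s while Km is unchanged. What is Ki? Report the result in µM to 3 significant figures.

4.98 µM

Noncompetitive: Vmax,app = Vmax/α with α = 1 + [I]/Ki.
α = Vmax/Vmax,app = 28.4/4.86 = 5.844.
Ki = [I]/(α − 1) = 24.1/4.844 = 4.98 µM.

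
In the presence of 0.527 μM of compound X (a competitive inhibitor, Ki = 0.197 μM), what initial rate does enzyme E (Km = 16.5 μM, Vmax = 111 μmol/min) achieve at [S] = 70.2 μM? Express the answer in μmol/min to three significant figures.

59.6 μmol/min

α = 1 + [I]/Ki = 1 + 0.527/0.197 = 3.675.
For a competitive inhibitor, Vmax is unchanged and the apparent Km becomes α·Km: Km,app = 60.6 μM, Vmax,app = 111 μmol/min.
v = Vmax,app·[S]/(Km,app + [S]) = 111 × 70.2/(60.6 + 70.2) = 59.6 μmol/min.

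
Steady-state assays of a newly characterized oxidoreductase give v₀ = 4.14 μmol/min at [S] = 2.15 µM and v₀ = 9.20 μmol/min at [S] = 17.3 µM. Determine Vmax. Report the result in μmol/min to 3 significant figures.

11.1 μmol/min

From v = Vmax[S]/(Km+[S]), each point gives Vmax = v(Km+[S])/[S].
Equating: 4.14(Km+2.15)/2.15 = 9.20(Km+17.3)/17.3.
1.926·Km + 4.14 = 0.5318·Km + 9.20, so (1.926 − 0.5318)·Km = 9.20 − 4.14.
Km = 5.060/1.394 = 3.63 µM; then Vmax = 4.14(3.63+2.15)/2.15 = 11.1 μmol/min.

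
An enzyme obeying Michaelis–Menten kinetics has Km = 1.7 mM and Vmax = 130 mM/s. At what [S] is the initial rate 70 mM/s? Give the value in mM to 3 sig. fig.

1.98 mM

The required fractional saturation is v/Vmax = 70/130 = 0.5385.
Then [S]/(Km+[S]) = 0.5385 ⇒ [S] = 1.7 × 0.5385/(1 − 0.5385) = 1.98 mM.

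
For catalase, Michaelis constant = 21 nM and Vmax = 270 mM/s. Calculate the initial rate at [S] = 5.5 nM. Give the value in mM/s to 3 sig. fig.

[S]/(Km+[S]) = 5.5/26.50 = 0.2075, the fractional saturation.
v = 0.2075 × Vmax = 0.2075 × 270 = 56.0 mM/s.

56.0 mM/s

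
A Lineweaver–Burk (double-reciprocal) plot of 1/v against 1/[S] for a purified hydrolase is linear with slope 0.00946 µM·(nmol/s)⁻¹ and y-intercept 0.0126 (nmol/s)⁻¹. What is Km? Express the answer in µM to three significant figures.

0.751 µM

y-intercept = 1/Vmax ⇒ Vmax = 79.4 nmol/s; slope = Km/Vmax ⇒ Km = slope × Vmax.
Km = 0.00946 × 79.4 = 0.751 µM.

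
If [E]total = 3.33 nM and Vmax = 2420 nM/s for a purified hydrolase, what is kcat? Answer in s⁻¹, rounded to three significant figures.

727 s⁻¹

kcat = Vmax/[E]total = 2420 nM/s / 3.33 nM = 727 s⁻¹.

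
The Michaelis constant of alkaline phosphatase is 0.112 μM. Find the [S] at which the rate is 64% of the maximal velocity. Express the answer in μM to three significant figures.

0.199 μM

v/Vmax = [S]/(Km+[S]) = 0.64, so [S] = Km·0.64/(1 − 0.64) = 0.112 × 1.778.
[S] = 0.199 μM.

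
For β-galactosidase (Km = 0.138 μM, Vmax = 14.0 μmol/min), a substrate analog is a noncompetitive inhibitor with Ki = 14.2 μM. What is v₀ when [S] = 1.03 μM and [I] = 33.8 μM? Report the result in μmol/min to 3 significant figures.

3.65 μmol/min

α = 1 + [I]/Ki = 1 + 33.8/14.2 = 3.380.
For a noncompetitive inhibitor, Vmax is reduced to Vmax/α while Km is unchanged: Km,app = 0.138 μM, Vmax,app = 4.14 μmol/min.
v = Vmax,app·[S]/(Km,app + [S]) = 4.14 × 1.03/(0.138 + 1.03) = 3.65 μmol/min.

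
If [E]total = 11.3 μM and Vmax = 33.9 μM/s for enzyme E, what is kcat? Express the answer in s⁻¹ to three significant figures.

kcat = Vmax/[E]total = 33.9 μM/s / 11.3 μM = 3.00 s⁻¹.

3.00 s⁻¹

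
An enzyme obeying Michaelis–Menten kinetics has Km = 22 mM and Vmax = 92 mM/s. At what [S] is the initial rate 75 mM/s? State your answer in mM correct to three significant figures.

97.1 mM

Rearranging v = Vmax[S]/(Km+[S]) gives [S] = Km·v/(Vmax − v).
[S] = 22 × 75 / (92 − 75) = 1650/17.00 = 97.1 mM.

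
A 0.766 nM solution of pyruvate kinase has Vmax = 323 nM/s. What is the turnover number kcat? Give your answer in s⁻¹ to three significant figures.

422 s⁻¹

kcat = Vmax/[E]total = 323 nM/s / 0.766 nM = 422 s⁻¹.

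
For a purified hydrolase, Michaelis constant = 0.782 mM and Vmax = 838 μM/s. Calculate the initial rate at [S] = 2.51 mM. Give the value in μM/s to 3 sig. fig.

639 μM/s

v = Vmax·[S]/(Km + [S]) = 838 × 2.51 / (0.782 + 2.51)
  = 2103 / 3.292 = 639 μM/s.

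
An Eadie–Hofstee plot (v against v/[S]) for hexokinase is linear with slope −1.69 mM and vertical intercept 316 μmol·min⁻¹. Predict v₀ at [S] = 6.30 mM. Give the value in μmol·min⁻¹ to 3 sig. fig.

249 μmol·min⁻¹

In the Eadie–Hofstee form v = Vmax − Km·(v/[S]), the slope is −Km and the intercept is Vmax, so Km = 1.69 mM and Vmax = 316 μmol·min⁻¹.
v = 316 × 6.30/(1.69 + 6.30) = 249 μmol·min⁻¹.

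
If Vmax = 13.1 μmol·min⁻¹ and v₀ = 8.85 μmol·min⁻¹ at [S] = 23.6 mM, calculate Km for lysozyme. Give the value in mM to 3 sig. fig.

11.3 mM

From v = Vmax[S]/(Km+[S]), Km = [S](Vmax − v)/v.
Km = 23.6 × (13.1 − 8.85) / 8.85 = 100.3/8.85 = 11.3 mM.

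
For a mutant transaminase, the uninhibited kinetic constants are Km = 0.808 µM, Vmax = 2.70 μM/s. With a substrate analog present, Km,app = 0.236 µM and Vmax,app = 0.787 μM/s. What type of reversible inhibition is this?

uncompetitive

Both Km and Vmax decrease by the same factor (~3.43-fold) — characteristic of uncompetitive inhibition.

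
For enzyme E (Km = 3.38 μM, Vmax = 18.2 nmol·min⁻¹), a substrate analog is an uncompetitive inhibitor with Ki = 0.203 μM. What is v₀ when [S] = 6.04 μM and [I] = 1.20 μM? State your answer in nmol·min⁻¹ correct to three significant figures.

2.44 nmol·min⁻¹

α = 1 + [I]/Ki = 1 + 1.20/0.203 = 6.911.
For an uncompetitive inhibitor, both parameters are divided by α, giving Vmax/α and Km/α: Km,app = 0.489 μM, Vmax,app = 2.63 nmol·min⁻¹.
v = Vmax,app·[S]/(Km,app + [S]) = 2.63 × 6.04/(0.489 + 6.04) = 2.44 nmol·min⁻¹.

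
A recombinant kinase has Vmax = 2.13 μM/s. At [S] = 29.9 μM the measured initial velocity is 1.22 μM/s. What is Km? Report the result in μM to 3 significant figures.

From v = Vmax[S]/(Km+[S]), Km = [S](Vmax − v)/v.
Km = 29.9 × (2.13 − 1.22) / 1.22 = 27.21/1.22 = 22.3 μM.

22.3 μM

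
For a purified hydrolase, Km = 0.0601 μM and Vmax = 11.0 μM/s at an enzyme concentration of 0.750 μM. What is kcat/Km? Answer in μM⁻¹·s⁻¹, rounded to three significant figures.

244 μM⁻¹·s⁻¹

kcat = Vmax/[E]total = 11.0/0.750 = 14.7 s⁻¹.
kcat/Km = 14.7/0.0601 = 244 μM⁻¹·s⁻¹.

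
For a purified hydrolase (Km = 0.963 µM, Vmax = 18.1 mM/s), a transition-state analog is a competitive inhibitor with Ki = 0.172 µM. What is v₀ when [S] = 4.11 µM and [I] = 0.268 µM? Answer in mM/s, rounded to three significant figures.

α = 1 + [I]/Ki = 1 + 0.268/0.172 = 2.558.
For a competitive inhibitor, Vmax is unchanged and the apparent Km becomes α·Km: Km,app = 2.46 µM, Vmax,app = 18.1 mM/s.
v = Vmax,app·[S]/(Km,app + [S]) = 18.1 × 4.11/(2.46 + 4.11) = 11.3 mM/s.

11.3 mM/s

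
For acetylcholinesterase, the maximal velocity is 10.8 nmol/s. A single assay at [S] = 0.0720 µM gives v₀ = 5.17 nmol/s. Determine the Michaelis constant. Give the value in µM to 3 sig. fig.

0.0784 µM

From v = Vmax[S]/(Km+[S]), Km = [S](Vmax − v)/v.
Km = 0.0720 × (10.8 − 5.17) / 5.17 = 0.4054/5.17 = 0.0784 µM.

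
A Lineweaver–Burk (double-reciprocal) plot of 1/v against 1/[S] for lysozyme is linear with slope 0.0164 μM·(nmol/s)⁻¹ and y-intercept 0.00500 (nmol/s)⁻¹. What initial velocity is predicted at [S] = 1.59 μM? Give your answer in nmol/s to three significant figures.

The y-intercept is 1/Vmax, so Vmax = 1/0.00500 = 200 nmol/s.
The slope is Km/Vmax, so Km = 0.0164 × 200 = 3.28 μM.
Then v = 200 × 1.59/(3.28 + 1.59) = 65.3 nmol/s.

65.3 nmol/s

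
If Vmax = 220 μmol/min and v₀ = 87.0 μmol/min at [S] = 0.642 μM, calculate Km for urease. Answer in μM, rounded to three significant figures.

0.981 μM

From v = Vmax[S]/(Km+[S]), Km = [S](Vmax − v)/v.
Km = 0.642 × (220 − 87.0) / 87.0 = 85.39/87.0 = 0.981 μM.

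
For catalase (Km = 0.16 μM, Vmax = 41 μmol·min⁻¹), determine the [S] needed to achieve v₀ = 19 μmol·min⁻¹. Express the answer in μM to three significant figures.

0.138 μM

The required fractional saturation is v/Vmax = 19/41 = 0.4634.
Then [S]/(Km+[S]) = 0.4634 ⇒ [S] = 0.16 × 0.4634/(1 − 0.4634) = 0.138 μM.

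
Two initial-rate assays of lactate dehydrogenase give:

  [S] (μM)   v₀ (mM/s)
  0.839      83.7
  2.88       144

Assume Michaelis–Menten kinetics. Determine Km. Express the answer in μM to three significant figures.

1.21 μM

From v = Vmax[S]/(Km+[S]), each point gives Vmax = v(Km+[S])/[S].
Equating: 83.7(Km+0.839)/0.839 = 144(Km+2.88)/2.88.
99.76·Km + 83.7 = 50.00·Km + 144, so (99.76 − 50.00)·Km = 144 − 83.7.
Km = 60.30/49.76 = 1.21 μM; then Vmax = 83.7(1.21+0.839)/0.839 = 205 mM/s.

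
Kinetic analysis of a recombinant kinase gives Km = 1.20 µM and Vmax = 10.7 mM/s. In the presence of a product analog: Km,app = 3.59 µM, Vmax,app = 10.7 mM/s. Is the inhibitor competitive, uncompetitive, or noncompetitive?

Km increases (1.20 → 3.59 µM) while Vmax is unchanged — the hallmark of competitive inhibition.

competitive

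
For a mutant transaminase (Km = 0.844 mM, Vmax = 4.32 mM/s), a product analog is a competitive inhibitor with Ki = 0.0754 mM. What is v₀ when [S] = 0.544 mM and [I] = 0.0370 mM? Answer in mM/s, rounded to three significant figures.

α = 1 + [I]/Ki = 1 + 0.0370/0.0754 = 1.491.
For a competitive inhibitor, Vmax is unchanged and the apparent Km becomes α·Km: Km,app = 1.26 mM, Vmax,app = 4.32 mM/s.
v = Vmax,app·[S]/(Km,app + [S]) = 4.32 × 0.544/(1.26 + 0.544) = 1.30 mM/s.

1.30 mM/s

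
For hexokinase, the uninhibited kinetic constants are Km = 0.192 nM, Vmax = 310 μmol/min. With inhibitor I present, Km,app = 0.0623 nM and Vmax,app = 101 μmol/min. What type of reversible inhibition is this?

Both Km and Vmax decrease by the same factor (~3.08-fold) — characteristic of uncompetitive inhibition.

uncompetitive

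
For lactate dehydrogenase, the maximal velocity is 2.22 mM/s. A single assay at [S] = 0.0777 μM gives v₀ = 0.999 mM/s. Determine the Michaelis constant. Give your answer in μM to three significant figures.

0.0950 μM

v/Vmax = 0.999/2.22 = 0.4500 = [S]/(Km+[S]).
So Km + [S] = [S]/0.4500 = 0.1727 μM, giving Km = 0.1727 − 0.0777 = 0.0950 μM.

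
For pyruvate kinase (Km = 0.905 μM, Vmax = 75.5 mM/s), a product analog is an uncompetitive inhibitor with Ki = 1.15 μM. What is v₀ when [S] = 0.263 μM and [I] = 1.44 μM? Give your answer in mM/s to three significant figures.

With α = 1 + [I]/Ki = 1 + 1.44/1.15 = 2.252, the uncompetitive rate law is v = (Vmax/α)·[S] / (Km/α + [S]).
v = (75.5/2.252)×0.263 / (0.905/2.252 + 0.263) = 8.817/0.6648 = 13.3 mM/s.

13.3 mM/s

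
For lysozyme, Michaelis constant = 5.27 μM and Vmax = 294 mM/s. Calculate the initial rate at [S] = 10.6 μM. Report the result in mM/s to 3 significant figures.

196 mM/s

v = Vmax·[S]/(Km + [S]) = 294 × 10.6 / (5.27 + 10.6)
  = 3116 / 15.87 = 196 mM/s.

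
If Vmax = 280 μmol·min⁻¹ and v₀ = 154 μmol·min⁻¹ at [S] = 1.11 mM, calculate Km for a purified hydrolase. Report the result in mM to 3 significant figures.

0.908 mM

v/Vmax = 154/280 = 0.5500 = [S]/(Km+[S]).
So Km + [S] = [S]/0.5500 = 2.018 mM, giving Km = 2.018 − 1.11 = 0.908 mM.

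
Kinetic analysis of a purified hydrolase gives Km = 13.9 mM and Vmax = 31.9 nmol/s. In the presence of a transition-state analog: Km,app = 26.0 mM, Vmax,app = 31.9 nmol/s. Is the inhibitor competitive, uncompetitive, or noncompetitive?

Km increases (13.9 → 26.0 mM) while Vmax is unchanged — the hallmark of competitive inhibition.

competitive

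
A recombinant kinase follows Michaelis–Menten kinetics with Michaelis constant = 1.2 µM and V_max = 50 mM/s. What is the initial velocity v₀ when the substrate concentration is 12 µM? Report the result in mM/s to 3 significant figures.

45.5 mM/s

[S]/(Km+[S]) = 12/13.20 = 0.9091, the fractional saturation.
v = 0.9091 × Vmax = 0.9091 × 50 = 45.5 mM/s.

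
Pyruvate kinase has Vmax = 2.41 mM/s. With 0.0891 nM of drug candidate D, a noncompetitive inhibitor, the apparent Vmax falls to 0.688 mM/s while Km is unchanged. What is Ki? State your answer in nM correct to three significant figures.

Noncompetitive: Vmax,app = Vmax/α with α = 1 + [I]/Ki.
α = Vmax/Vmax,app = 2.41/0.688 = 3.503.
Ki = [I]/(α − 1) = 0.0891/2.503 = 0.0356 nM.

0.0356 nM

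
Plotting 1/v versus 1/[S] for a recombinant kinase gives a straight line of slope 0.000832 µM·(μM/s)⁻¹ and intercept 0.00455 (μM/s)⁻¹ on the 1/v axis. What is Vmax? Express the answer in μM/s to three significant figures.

220 μM/s

The y-intercept of a Lineweaver–Burk plot equals 1/Vmax, so Vmax = 1/0.00455 = 220 μM/s.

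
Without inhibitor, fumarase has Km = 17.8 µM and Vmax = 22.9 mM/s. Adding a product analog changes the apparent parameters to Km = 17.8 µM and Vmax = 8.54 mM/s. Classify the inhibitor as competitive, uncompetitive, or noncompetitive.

noncompetitive

Vmax decreases (22.9 → 8.54 mM/s) while Km is unchanged — pure noncompetitive inhibition.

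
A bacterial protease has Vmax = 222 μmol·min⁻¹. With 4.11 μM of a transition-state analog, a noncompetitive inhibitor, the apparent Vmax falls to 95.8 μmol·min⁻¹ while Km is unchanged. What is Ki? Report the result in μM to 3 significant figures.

Noncompetitive: Vmax,app = Vmax/α with α = 1 + [I]/Ki.
α = Vmax/Vmax,app = 222/95.8 = 2.317.
Since α = 1 + [I]/Ki, [I]/Ki = 2.317 − 1 = 1.317 and Ki = 4.11/1.317 = 3.12 μM.

3.12 μM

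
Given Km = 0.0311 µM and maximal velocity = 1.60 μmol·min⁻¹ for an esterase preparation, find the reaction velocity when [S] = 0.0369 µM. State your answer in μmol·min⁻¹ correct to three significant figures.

v = Vmax·[S]/(Km + [S]) = 1.60 × 0.0369 / (0.0311 + 0.0369)
  = 0.05904 / 0.06800 = 0.868 μmol·min⁻¹.

0.868 μmol·min⁻¹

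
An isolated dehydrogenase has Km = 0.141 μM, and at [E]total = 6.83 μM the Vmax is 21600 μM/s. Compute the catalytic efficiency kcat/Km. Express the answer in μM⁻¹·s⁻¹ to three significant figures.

kcat = Vmax/[E]total = 21600/6.83 = 3160 s⁻¹.
kcat/Km = 3160/0.141 = 22400 μM⁻¹·s⁻¹.

22400 μM⁻¹·s⁻¹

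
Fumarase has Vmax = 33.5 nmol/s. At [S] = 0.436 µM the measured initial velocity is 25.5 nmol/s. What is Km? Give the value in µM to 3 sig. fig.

0.137 µM

v/Vmax = 25.5/33.5 = 0.7612 = [S]/(Km+[S]).
So Km + [S] = [S]/0.7612 = 0.5728 µM, giving Km = 0.5728 − 0.436 = 0.137 µM.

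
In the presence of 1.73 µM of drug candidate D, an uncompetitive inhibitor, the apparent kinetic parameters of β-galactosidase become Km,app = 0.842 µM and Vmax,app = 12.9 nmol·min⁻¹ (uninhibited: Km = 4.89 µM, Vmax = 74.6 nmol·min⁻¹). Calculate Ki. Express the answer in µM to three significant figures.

Uncompetitive: Vmax,app = Vmax/α (and Km,app = Km/α) with α = 1 + [I]/Ki.
α = Vmax/Vmax,app = 74.6/12.9 = 5.783.
Ki = [I]/(α − 1) = 1.73/4.783 = 0.362 µM.

0.362 µM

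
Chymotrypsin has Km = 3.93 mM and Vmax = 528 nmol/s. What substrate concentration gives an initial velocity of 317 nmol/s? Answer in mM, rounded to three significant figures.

5.90 mM

Rearranging v = Vmax[S]/(Km+[S]) gives [S] = Km·v/(Vmax − v).
[S] = 3.93 × 317 / (528 − 317) = 1246/211.0 = 5.90 mM.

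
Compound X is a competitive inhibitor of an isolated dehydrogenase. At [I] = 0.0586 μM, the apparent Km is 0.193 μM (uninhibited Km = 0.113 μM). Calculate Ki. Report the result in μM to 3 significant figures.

Competitive: Km,app = α·Km with α = 1 + [I]/Ki.
α = Km,app/Km = 0.193/0.113 = 1.708.
Since α = 1 + [I]/Ki, [I]/Ki = 1.708 − 1 = 0.7080 and Ki = 0.0586/0.7080 = 0.0828 μM.

0.0828 μM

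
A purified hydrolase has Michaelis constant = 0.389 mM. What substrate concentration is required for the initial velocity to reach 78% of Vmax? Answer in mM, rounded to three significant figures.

v/Vmax = [S]/(Km+[S]) = 0.78, so [S] = Km·0.78/(1 − 0.78) = 0.389 × 3.545.
[S] = 1.38 mM.

1.38 mM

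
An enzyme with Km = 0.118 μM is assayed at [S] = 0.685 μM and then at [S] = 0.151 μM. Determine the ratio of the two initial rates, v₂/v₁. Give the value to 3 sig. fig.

0.658

The fractional saturations are [S]/(Km+[S]) = 0.685/0.8030 = 0.8531 and 0.151/0.2690 = 0.5613.
v₂/v₁ is just their ratio: 0.5613/0.8531 = 0.658.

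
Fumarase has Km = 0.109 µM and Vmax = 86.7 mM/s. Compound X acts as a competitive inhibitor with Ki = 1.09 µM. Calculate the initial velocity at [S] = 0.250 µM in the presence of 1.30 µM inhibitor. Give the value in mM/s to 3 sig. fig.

44.3 mM/s

With α = 1 + [I]/Ki = 1 + 1.30/1.09 = 2.193, the competitive rate law is v = Vmax[S] / (αKm + [S]).
v = 86.7×0.250 / (2.193×0.109 + 0.250) = 21.68/0.4890 = 44.3 mM/s.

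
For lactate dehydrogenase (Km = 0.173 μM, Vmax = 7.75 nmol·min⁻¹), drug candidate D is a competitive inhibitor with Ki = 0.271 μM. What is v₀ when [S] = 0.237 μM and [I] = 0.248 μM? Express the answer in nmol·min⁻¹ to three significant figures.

α = 1 + [I]/Ki = 1 + 0.248/0.271 = 1.915.
For a competitive inhibitor, Vmax is unchanged and the apparent Km becomes α·Km: Km,app = 0.331 μM, Vmax,app = 7.75 nmol·min⁻¹.
v = Vmax,app·[S]/(Km,app + [S]) = 7.75 × 0.237/(0.331 + 0.237) = 3.23 nmol·min⁻¹.

3.23 nmol·min⁻¹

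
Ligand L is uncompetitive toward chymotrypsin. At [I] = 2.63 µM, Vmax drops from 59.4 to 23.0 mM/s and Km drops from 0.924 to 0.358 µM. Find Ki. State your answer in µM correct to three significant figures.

Uncompetitive: Vmax,app = Vmax/α (and Km,app = Km/α) with α = 1 + [I]/Ki.
α = Vmax/Vmax,app = 59.4/23.0 = 2.583.
Since α = 1 + [I]/Ki, [I]/Ki = 2.583 − 1 = 1.583 and Ki = 2.63/1.583 = 1.66 µM.

1.66 µM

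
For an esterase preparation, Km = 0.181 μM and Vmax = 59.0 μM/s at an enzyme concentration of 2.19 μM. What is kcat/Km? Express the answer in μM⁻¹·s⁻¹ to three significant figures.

kcat = Vmax/[E]total = 59.0/2.19 = 26.9 s⁻¹.
kcat/Km = 26.9/0.181 = 149 μM⁻¹·s⁻¹.

149 μM⁻¹·s⁻¹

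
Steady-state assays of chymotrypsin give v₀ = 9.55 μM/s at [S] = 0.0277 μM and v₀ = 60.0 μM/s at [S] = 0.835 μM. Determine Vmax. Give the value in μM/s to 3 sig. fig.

73.3 μM/s

In reciprocal form, 1/v = (Km/Vmax)·(1/[S]) + 1/Vmax. The two points give (1/[S], 1/v) = (36.10, 0.1047) and (1.198, 0.01667).
Slope = (0.1047 − 0.01667)/(36.10 − 1.198) = 0.002523; intercept = 0.1047 − 0.002523×36.10 = 0.01365.
Vmax = 1/intercept = 73.3 μM/s; Km = slope × Vmax = 0.002523 × 73.3 = 0.185 μM.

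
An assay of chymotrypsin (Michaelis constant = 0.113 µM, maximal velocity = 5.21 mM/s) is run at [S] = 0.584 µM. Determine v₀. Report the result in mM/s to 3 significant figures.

v = Vmax·[S]/(Km + [S]) = 5.21 × 0.584 / (0.113 + 0.584)
  = 3.043 / 0.6970 = 4.37 mM/s.

4.37 mM/s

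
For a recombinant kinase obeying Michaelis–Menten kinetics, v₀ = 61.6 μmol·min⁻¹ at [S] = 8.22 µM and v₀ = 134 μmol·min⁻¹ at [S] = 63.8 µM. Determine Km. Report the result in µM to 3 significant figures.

From v = Vmax[S]/(Km+[S]), each point gives Vmax = v(Km+[S])/[S].
Equating: 61.6(Km+8.22)/8.22 = 134(Km+63.8)/63.8.
7.494·Km + 61.6 = 2.100·Km + 134, so (7.494 − 2.100)·Km = 134 − 61.6.
Km = 72.40/5.394 = 13.4 µM; then Vmax = 61.6(13.4+8.22)/8.22 = 162 μmol·min⁻¹.

13.4 µM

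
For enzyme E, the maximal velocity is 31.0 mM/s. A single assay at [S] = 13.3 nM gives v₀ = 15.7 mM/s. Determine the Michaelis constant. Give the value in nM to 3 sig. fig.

13.0 nM

v/Vmax = 15.7/31.0 = 0.5065 = [S]/(Km+[S]).
So Km + [S] = [S]/0.5065 = 26.26 nM, giving Km = 26.26 − 13.3 = 13.0 nM.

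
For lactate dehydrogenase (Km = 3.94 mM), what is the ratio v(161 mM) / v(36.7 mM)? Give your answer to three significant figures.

1.08

Since Vmax cancels, v₂/v₁ = [S]₂(Km+[S]₁) / [S]₁(Km+[S]₂).
= 161×(3.94+36.7) / (36.7×(3.94+161)) = 6543/6053 = 1.08.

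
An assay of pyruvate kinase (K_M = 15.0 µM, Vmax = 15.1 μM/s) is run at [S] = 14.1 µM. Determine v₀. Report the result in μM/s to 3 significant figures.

7.32 μM/s

[S]/(Km+[S]) = 14.1/29.10 = 0.4845, the fractional saturation.
v = 0.4845 × Vmax = 0.4845 × 15.1 = 7.32 μM/s.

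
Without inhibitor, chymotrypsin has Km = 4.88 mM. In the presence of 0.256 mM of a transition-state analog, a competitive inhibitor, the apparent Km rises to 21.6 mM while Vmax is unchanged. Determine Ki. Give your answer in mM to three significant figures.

0.0747 mM

Competitive: Km,app = α·Km with α = 1 + [I]/Ki.
α = Km,app/Km = 21.6/4.88 = 4.426.
Ki = [I]/(α − 1) = 0.256/3.426 = 0.0747 mM.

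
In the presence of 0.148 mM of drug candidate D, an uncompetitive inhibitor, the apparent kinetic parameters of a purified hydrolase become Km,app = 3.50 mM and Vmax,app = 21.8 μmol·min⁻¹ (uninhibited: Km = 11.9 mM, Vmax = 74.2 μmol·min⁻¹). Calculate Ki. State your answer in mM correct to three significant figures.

Uncompetitive: Vmax,app = Vmax/α (and Km,app = Km/α) with α = 1 + [I]/Ki.
α = Vmax/Vmax,app = 74.2/21.8 = 3.404.
Since α = 1 + [I]/Ki, [I]/Ki = 3.404 − 1 = 2.404 and Ki = 0.148/2.404 = 0.0616 mM.

0.0616 mM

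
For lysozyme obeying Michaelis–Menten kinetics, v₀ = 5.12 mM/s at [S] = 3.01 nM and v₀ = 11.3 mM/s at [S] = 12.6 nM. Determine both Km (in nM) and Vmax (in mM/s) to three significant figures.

From v = Vmax[S]/(Km+[S]), each point gives Vmax = v(Km+[S])/[S].
Equating: 5.12(Km+3.01)/3.01 = 11.3(Km+12.6)/12.6.
1.701·Km + 5.12 = 0.8968·Km + 11.3, so (1.701 − 0.8968)·Km = 11.3 − 5.12.
Km = 6.180/0.8042 = 7.68 nM; then Vmax = 5.12(7.68+3.01)/3.01 = 18.2 mM/s.

Km = 7.68 nM; Vmax = 18.2 mM/s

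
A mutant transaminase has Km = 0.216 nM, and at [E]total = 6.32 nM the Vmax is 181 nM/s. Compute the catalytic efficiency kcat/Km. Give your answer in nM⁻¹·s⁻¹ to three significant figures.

kcat = Vmax/[E]total = 181/6.32 = 28.6 s⁻¹.
kcat/Km = 28.6/0.216 = 133 nM⁻¹·s⁻¹.

133 nM⁻¹·s⁻¹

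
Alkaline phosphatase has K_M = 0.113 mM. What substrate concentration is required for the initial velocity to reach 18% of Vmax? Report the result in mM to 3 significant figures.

v/Vmax = [S]/(Km+[S]) = 0.18, so [S] = Km·0.18/(1 − 0.18) = 0.113 × 0.2195.
[S] = 0.0248 mM.

0.0248 mM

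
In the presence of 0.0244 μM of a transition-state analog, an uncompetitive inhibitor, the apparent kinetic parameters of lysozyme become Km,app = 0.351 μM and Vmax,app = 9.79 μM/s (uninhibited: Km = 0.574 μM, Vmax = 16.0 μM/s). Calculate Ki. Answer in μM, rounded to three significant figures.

Uncompetitive: Vmax,app = Vmax/α (and Km,app = Km/α) with α = 1 + [I]/Ki.
α = Vmax/Vmax,app = 16.0/9.79 = 1.634.
Ki = [I]/(α − 1) = 0.0244/0.6343 = 0.0385 μM.

0.0385 μM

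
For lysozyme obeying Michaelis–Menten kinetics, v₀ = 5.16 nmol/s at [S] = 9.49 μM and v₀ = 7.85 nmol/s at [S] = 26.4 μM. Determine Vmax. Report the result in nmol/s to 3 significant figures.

11.1 nmol/s

From v = Vmax[S]/(Km+[S]), each point gives Vmax = v(Km+[S])/[S].
Equating: 5.16(Km+9.49)/9.49 = 7.85(Km+26.4)/26.4.
0.5437·Km + 5.16 = 0.2973·Km + 7.85, so (0.5437 − 0.2973)·Km = 7.85 − 5.16.
Km = 2.690/0.2464 = 10.9 μM; then Vmax = 5.16(10.9+9.49)/9.49 = 11.1 nmol/s.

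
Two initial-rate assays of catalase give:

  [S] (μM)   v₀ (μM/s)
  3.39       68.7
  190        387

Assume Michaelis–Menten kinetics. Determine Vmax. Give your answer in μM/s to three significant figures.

In reciprocal form, 1/v = (Km/Vmax)·(1/[S]) + 1/Vmax. The two points give (1/[S], 1/v) = (0.2950, 0.01456) and (0.005263, 0.002584).
Slope = (0.01456 − 0.002584)/(0.2950 − 0.005263) = 0.04132; intercept = 0.01456 − 0.04132×0.2950 = 0.002366.
Vmax = 1/intercept = 423 μM/s; Km = slope × Vmax = 0.04132 × 423 = 17.5 μM.

423 μM/s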